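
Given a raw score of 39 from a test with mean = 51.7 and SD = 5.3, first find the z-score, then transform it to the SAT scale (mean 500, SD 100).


z = (X - mean) / SD = (39 - 51.7) / 5.3
z = -12.7 / 5.3
z = -2.3962
SAT-scale = SAT = 500 + 100z
Carry z at full precision (z = -12.7 / 5.3) into the conversion:
SAT-scale = 500 + 100 * (-12.7 / 5.3) = 500 + -1270 / 5.3
SAT-scale = 500 + -239.6226
SAT-scale = 260.3774

260.3774


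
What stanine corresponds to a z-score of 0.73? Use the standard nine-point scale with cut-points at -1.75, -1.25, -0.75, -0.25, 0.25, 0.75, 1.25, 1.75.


Stanine boundaries: [-1.75, -1.25, -0.75, -0.25, 0.25, 0.75, 1.25, 1.75]
z = 0.73
Check each boundary:
  z >= -1.75 -> could be stanine 2
  z >= -1.25 -> could be stanine 3
  z >= -0.75 -> could be stanine 4
  z >= -0.25 -> could be stanine 5
  z >= 0.25 -> could be stanine 6
  z < 0.75
  z < 1.25
  z < 1.75
Highest qualifying boundary gives stanine = 6

6


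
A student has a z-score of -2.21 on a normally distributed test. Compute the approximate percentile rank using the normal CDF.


CDF(z) = 0.5 * (1 + erf(z/sqrt(2)))
erf(-1.5627) = -0.9729
CDF = 0.0136
Percentile rank = 0.0136 * 100 = 1.36

1.36


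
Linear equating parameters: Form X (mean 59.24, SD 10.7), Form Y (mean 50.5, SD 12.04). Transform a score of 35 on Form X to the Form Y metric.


slope = SD_Y / SD_X = 12.04 / 10.7 ~ 1.1252
intercept = mean_Y - slope * mean_X = 50.5 - (12.04 / 10.7) * 59.24 ~ -16.1588
Y = slope * X + intercept. To avoid rounding drift from the rounded slope/intercept, evaluate the equivalent form Y = mean_Y + SD_Y * (X - mean_X) / SD_X at full precision:
Y = 50.5 + 12.04 * (35 - 59.24) / 10.7
Y = 50.5 - 12.04 * 24.24 / 10.7
Y = 50.5 - 291.8496 / 10.7
Y = 50.5 - 27.2757
Y = 23.2243

23.2243


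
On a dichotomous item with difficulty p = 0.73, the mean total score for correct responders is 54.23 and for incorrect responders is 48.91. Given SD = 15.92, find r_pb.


q = 1 - p = 0.27
rpb = ((M1 - M0) / SD) * sqrt(p * q)
rpb = ((54.23 - 48.91) / 15.92) * sqrt(0.73 * 0.27)
rpb = 0.1484

0.1484


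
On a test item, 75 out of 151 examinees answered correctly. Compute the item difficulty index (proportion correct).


Item difficulty p = number correct / total examinees
p = 75 / 151
p = 0.4967

0.4967


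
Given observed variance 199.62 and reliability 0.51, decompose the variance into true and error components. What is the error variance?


var_true = rxx * var_obs = 0.51 * 199.62 = 101.8062
var_error = var_obs - var_true
var_error = 199.62 - 101.8062
var_error = 97.8138

97.8138


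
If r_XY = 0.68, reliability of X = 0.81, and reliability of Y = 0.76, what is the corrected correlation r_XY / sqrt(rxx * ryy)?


r_corrected = rxy / sqrt(rxx * ryy)
= 0.68 / sqrt(0.81 * 0.76)
= 0.68 / sqrt(0.6156)
= 0.68 / 0.784602
r_corrected = 0.8667

0.8667


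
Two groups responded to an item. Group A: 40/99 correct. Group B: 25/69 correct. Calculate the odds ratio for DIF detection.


Odds_A = 40/59 = 0.678
Odds_B = 25/44 = 0.5682
OR = Odds_A / Odds_B = 0.678 / 0.5682
Exactly, OR = (40 * 44) / (59 * 25) = 1760 / 1475
OR = 1.1932

1.1932


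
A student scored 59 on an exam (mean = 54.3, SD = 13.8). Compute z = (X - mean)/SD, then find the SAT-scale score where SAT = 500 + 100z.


z = (X - mean) / SD = (59 - 54.3) / 13.8
z = 4.7 / 13.8
z = 0.3406
SAT-scale = SAT = 500 + 100z
Carry z at full precision (z = 4.7 / 13.8) into the conversion:
SAT-scale = 500 + 100 * (4.7 / 13.8) = 500 + 470 / 13.8
SAT-scale = 500 + 34.058
SAT-scale = 534.058

534.058


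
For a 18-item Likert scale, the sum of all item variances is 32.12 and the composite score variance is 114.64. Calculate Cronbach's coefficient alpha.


alpha = (k/(k-1)) * (1 - sum(si^2)/s_total^2)
= (18/17) * (1 - 32.12/114.64)
alpha = 0.7622

0.7622


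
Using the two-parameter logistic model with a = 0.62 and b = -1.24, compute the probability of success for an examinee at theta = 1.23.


a*(theta - b) = 0.62 * (1.23 - -1.24) = 1.5314
exp(-1.5314) = 0.2162
P = 1 / (1 + 0.2162)
P = 0.8222

0.8222


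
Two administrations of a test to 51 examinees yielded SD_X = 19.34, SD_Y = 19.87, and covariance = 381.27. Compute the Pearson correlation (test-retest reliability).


r = cov(X,Y) / (SD_X * SD_Y)
r = 381.27 / (19.34 * 19.87)
r = 381.27 / 384.2858
r = 0.9922

0.9922


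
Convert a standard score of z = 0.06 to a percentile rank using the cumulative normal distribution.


CDF(z) = 0.5 * (1 + erf(z/sqrt(2)))
erf(0.0424) = 0.0478
CDF = 0.5239
Percentile rank = 0.5239 * 100 = 52.39

52.39


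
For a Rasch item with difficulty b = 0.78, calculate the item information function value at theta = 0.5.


P = 1/(1+exp(-(0.5-0.78))) = 0.4305
I = P*(1-P) = 0.4305 * 0.5695
I = 0.2452

0.2452


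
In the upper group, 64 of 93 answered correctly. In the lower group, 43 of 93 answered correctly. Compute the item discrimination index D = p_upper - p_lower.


p_upper = 64/93 = 0.6882
p_lower = 43/93 = 0.4624
D = 0.6882 - 0.4624 = 0.2258

0.2258


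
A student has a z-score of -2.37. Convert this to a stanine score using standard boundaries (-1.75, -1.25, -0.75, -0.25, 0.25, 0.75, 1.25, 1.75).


Stanine boundaries: [-1.75, -1.25, -0.75, -0.25, 0.25, 0.75, 1.25, 1.75]
z = -2.37
Check each boundary:
  z < -1.75
  z < -1.25
  z < -0.75
  z < -0.25
  z < 0.25
  z < 0.75
  z < 1.25
  z < 1.75
Highest qualifying boundary gives stanine = 1

1


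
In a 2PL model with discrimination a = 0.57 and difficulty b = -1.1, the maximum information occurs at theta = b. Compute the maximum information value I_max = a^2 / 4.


For 2PL, max info at theta = b = -1.1
I_max = a^2 / 4 = 0.57^2 / 4
= 0.3249 / 4
I_max = 0.0812

0.0812


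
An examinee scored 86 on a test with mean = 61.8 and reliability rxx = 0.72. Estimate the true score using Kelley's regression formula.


T_est = rxx * X + (1 - rxx) * mean
T_est = 0.72 * 86 + 0.28 * 61.8
T_est = 61.92 + 17.304
T_est = 79.224

79.224


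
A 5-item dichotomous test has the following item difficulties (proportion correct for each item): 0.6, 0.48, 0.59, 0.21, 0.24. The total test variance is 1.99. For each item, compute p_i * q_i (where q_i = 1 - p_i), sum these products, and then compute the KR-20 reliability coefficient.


For each item, compute p_i * q_i:
  Item 1: 0.6 * 0.4 = 0.24
  Item 2: 0.48 * 0.52 = 0.2496
  Item 3: 0.59 * 0.41 = 0.2419
  Item 4: 0.21 * 0.79 = 0.1659
  Item 5: 0.24 * 0.76 = 0.1824
Sum(p_i * q_i) = 0.24 + 0.2496 + 0.2419 + 0.1659 + 0.1824 = 1.0798
KR-20 = (k/(k-1)) * (1 - Sum(p_i*q_i) / Var_total)
= (5/4) * (1 - 1.0798/1.99)
= 1.25 * 0.4574
KR-20 = 0.5717

0.5717


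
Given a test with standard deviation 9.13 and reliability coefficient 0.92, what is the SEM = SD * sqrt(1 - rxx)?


SEM = SD * sqrt(1 - rxx)
SEM = 9.13 * sqrt(1 - 0.92)
SEM = 9.13 * sqrt(0.08) = 9.13 * 0.282843
SEM = 2.5824

2.5824


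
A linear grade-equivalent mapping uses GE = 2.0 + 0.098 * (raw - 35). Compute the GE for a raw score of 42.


raw - median = 42 - 35 = 7
slope * diff = 0.098 * 7 = 0.686
GE = 2.0 + 0.686
GE = 2.686

2.686


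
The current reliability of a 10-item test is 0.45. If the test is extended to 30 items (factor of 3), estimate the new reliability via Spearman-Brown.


r_new = (n * rxx) / (1 + (n-1) * rxx)
r_new = (3 * 0.45) / (1 + 2 * 0.45)
r_new = 1.35 / 1.9
r_new = 0.7105

0.7105


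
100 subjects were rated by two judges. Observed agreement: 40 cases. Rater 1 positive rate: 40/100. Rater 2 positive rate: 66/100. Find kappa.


P_o = 40/100 = 0.4
P_e = (40*66 + 60*34) / 10000 = 0.468
kappa = (P_o - P_e) / (1 - P_e)
kappa = (0.4 - 0.468) / (1 - 0.468)
kappa = -0.1278

-0.1278


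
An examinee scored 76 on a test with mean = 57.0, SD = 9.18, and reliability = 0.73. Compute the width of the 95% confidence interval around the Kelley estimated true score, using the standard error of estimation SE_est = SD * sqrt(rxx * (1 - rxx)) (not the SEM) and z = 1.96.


True score estimate = 0.73*76 + 0.27*57.0 = 70.87
SE_est = SD * sqrt(rxx * (1 - rxx)) = 9.18 * sqrt(0.73 * 0.27) = 9.18 * sqrt(0.1971) = 4.075548
CI = T_est +/- z * SE_est, so width = 2 * z * SE_est = 2 * 1.96 * 4.075548
Width = 15.9761

15.9761


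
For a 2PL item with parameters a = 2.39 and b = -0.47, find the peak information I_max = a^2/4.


For 2PL, max info at theta = b = -0.47
I_max = a^2 / 4 = 2.39^2 / 4
= 5.7121 / 4
I_max = 1.428

1.428


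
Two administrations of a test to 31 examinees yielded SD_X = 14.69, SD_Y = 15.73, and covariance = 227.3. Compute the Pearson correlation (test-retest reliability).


r = cov(X,Y) / (SD_X * SD_Y)
r = 227.3 / (14.69 * 15.73)
r = 227.3 / 231.0737
r = 0.9837

0.9837


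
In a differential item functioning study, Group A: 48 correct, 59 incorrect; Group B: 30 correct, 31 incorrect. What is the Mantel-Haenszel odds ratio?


Odds_A = 48/59 = 0.8136
Odds_B = 30/31 = 0.9677
OR = Odds_A / Odds_B = 0.8136 / 0.9677
Exactly, OR = (48 * 31) / (59 * 30) = 1488 / 1770
OR = 0.8407

0.8407


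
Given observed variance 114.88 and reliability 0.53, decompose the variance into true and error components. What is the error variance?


var_true = rxx * var_obs = 0.53 * 114.88 = 60.8864
var_error = var_obs - var_true
var_error = 114.88 - 60.8864
var_error = 53.9936

53.9936


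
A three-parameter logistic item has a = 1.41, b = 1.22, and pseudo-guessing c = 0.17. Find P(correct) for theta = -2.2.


logit = 1.41*(-2.2 - 1.22) = -4.8222
P* = 1/(1 + exp(--4.8222)) = 0.008
P = 0.17 + (1 - 0.17) * 0.008
P = 0.1766

0.1766


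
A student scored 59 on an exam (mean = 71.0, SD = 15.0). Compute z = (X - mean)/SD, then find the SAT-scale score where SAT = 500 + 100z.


z = (X - mean) / SD = (59 - 71.0) / 15.0
z = -12.0 / 15.0
z = -0.8
SAT-scale = SAT = 500 + 100z
Carry z at full precision (z = -12.0 / 15.0) into the conversion:
SAT-scale = 500 + 100 * (-12.0 / 15.0) = 500 + -1200 / 15.0
SAT-scale = 500 + -80.0
SAT-scale = 420.0

420.0


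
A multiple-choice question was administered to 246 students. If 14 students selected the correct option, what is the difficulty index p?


Item difficulty p = number correct / total examinees
p = 14 / 246
p = 0.0569

0.0569


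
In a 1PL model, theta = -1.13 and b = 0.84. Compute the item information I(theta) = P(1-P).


P = 1/(1+exp(-(-1.13-0.84))) = 0.1224
I = P*(1-P) = 0.1224 * 0.8776
I = 0.1074

0.1074


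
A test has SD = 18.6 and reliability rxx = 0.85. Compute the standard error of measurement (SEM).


SEM = SD * sqrt(1 - rxx)
SEM = 18.6 * sqrt(1 - 0.85)
SEM = 18.6 * sqrt(0.15) = 18.6 * 0.387298
SEM = 7.2037

7.2037


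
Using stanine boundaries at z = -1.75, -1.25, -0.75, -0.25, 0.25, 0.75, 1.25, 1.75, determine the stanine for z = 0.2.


Stanine boundaries: [-1.75, -1.25, -0.75, -0.25, 0.25, 0.75, 1.25, 1.75]
z = 0.2
Check each boundary:
  z >= -1.75 -> could be stanine 2
  z >= -1.25 -> could be stanine 3
  z >= -0.75 -> could be stanine 4
  z >= -0.25 -> could be stanine 5
  z < 0.25
  z < 0.75
  z < 1.25
  z < 1.75
Highest qualifying boundary gives stanine = 5

5


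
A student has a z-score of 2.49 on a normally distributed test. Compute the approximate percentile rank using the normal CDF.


CDF(z) = 0.5 * (1 + erf(z/sqrt(2)))
erf(1.7607) = 0.9872
CDF = 0.9936
Percentile rank = 0.9936 * 100 = 99.36

99.36


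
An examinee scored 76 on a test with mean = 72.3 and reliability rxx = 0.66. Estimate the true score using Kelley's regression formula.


T_est = rxx * X + (1 - rxx) * mean
T_est = 0.66 * 76 + 0.34 * 72.3
T_est = 50.16 + 24.582
T_est = 74.742

74.742


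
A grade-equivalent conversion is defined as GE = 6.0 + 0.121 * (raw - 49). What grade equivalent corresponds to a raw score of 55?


raw - median = 55 - 49 = 6
slope * diff = 0.121 * 6 = 0.726
GE = 6.0 + 0.726
GE = 6.726

6.726


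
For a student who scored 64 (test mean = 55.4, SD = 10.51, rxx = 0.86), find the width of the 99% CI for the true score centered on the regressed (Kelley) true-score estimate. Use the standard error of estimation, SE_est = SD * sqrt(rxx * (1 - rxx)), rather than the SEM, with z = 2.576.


True score estimate = 0.86*64 + 0.14*55.4 = 62.796
SE_est = SD * sqrt(rxx * (1 - rxx)) = 10.51 * sqrt(0.86 * 0.14) = 10.51 * sqrt(0.1204) = 3.646834
CI = T_est +/- z * SE_est, so width = 2 * z * SE_est = 2 * 2.576 * 3.646834
Width = 18.7885

18.7885


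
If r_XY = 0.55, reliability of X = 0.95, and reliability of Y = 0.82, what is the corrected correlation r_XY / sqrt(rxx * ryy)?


r_corrected = rxy / sqrt(rxx * ryy)
= 0.55 / sqrt(0.95 * 0.82)
= 0.55 / sqrt(0.779)
= 0.55 / 0.88261
r_corrected = 0.6232

0.6232


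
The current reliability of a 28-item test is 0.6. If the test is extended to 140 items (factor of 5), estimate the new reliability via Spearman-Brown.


r_new = (n * rxx) / (1 + (n-1) * rxx)
r_new = (5 * 0.6) / (1 + 4 * 0.6)
r_new = 3.0 / 3.4
r_new = 0.8824

0.8824


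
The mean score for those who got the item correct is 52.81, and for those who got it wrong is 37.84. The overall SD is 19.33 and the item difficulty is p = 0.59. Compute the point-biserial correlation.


q = 1 - p = 0.41
rpb = ((M1 - M0) / SD) * sqrt(p * q)
rpb = ((52.81 - 37.84) / 19.33) * sqrt(0.59 * 0.41)
rpb = 0.3809

0.3809


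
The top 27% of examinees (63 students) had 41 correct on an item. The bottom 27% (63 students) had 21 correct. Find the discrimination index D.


p_upper = 41/63 = 0.6508
p_lower = 21/63 = 0.3333
D = 0.6508 - 0.3333 = 0.3175

0.3175


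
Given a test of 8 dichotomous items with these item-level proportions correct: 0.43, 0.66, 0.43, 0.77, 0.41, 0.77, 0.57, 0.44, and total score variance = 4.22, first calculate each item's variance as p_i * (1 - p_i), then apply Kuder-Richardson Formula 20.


For each item, compute p_i * q_i:
  Item 1: 0.43 * 0.57 = 0.2451
  Item 2: 0.66 * 0.34 = 0.2244
  Item 3: 0.43 * 0.57 = 0.2451
  Item 4: 0.77 * 0.23 = 0.1771
  Item 5: 0.41 * 0.59 = 0.2419
  Item 6: 0.77 * 0.23 = 0.1771
  Item 7: 0.57 * 0.43 = 0.2451
  Item 8: 0.44 * 0.56 = 0.2464
Sum(p_i * q_i) = 0.2451 + 0.2244 + 0.2451 + 0.1771 + 0.2419 + 0.1771 + 0.2451 + 0.2464 = 1.8022
KR-20 = (k/(k-1)) * (1 - Sum(p_i*q_i) / Var_total)
= (8/7) * (1 - 1.8022/4.22)
= 1.1429 * 0.5729
KR-20 = 0.6548

0.6548


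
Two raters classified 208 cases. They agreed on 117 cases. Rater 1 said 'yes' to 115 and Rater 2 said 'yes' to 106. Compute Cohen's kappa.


P_o = 117/208 = 0.5625
P_e = (115*106 + 93*102) / 43264 = 0.501017
kappa = (P_o - P_e) / (1 - P_e)
kappa = (0.5625 - 0.501017) / (1 - 0.501017)
kappa = 0.1232

0.1232


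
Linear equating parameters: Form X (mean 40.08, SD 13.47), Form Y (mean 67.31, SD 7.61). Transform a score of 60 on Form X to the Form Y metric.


slope = SD_Y / SD_X = 7.61 / 13.47 ~ 0.565
intercept = mean_Y - slope * mean_X = 67.31 - (7.61 / 13.47) * 40.08 ~ 44.6664
Y = slope * X + intercept. To avoid rounding drift from the rounded slope/intercept, evaluate the equivalent form Y = mean_Y + SD_Y * (X - mean_X) / SD_X at full precision:
Y = 67.31 + 7.61 * (60 - 40.08) / 13.47
Y = 67.31 + 7.61 * 19.92 / 13.47
Y = 67.31 + 151.5912 / 13.47
Y = 67.31 + 11.254
Y = 78.564

78.564


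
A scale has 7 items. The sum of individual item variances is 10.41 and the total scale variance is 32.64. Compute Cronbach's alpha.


alpha = (k/(k-1)) * (1 - sum(si^2)/s_total^2)
= (7/6) * (1 - 10.41/32.64)
alpha = 0.7946

0.7946


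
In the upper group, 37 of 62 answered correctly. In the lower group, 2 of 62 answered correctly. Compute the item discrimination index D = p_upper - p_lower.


p_upper = 37/62 = 0.5968
p_lower = 2/62 = 0.0323
D = 0.5968 - 0.0323 = 0.5645

0.5645


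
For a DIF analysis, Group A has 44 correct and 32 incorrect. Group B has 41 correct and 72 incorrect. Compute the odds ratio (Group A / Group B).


Odds_A = 44/32 = 1.375
Odds_B = 41/72 = 0.5694
OR = Odds_A / Odds_B = 1.375 / 0.5694
Exactly, OR = (44 * 72) / (32 * 41) = 3168 / 1312
OR = 2.4146

2.4146


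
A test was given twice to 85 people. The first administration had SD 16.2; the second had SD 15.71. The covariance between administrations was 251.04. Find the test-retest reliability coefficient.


r = cov(X,Y) / (SD_X * SD_Y)
r = 251.04 / (16.2 * 15.71)
r = 251.04 / 254.502
r = 0.9864

0.9864


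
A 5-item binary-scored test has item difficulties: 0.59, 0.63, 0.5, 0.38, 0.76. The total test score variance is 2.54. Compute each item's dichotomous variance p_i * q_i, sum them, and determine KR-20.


For each item, compute p_i * q_i:
  Item 1: 0.59 * 0.41 = 0.2419
  Item 2: 0.63 * 0.37 = 0.2331
  Item 3: 0.5 * 0.5 = 0.25
  Item 4: 0.38 * 0.62 = 0.2356
  Item 5: 0.76 * 0.24 = 0.1824
Sum(p_i * q_i) = 0.2419 + 0.2331 + 0.25 + 0.2356 + 0.1824 = 1.143
KR-20 = (k/(k-1)) * (1 - Sum(p_i*q_i) / Var_total)
= (5/4) * (1 - 1.143/2.54)
= 1.25 * 0.55
KR-20 = 0.6875

0.6875


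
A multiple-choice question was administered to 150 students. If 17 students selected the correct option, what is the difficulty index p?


Item difficulty p = number correct / total examinees
p = 17 / 150
p = 0.1133

0.1133


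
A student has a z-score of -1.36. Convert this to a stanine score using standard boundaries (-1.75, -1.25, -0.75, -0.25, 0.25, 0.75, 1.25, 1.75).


Stanine boundaries: [-1.75, -1.25, -0.75, -0.25, 0.25, 0.75, 1.25, 1.75]
z = -1.36
Check each boundary:
  z >= -1.75 -> could be stanine 2
  z < -1.25
  z < -0.75
  z < -0.25
  z < 0.25
  z < 0.75
  z < 1.25
  z < 1.75
Highest qualifying boundary gives stanine = 2

2


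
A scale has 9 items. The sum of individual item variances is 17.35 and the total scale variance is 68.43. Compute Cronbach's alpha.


alpha = (k/(k-1)) * (1 - sum(si^2)/s_total^2)
= (9/8) * (1 - 17.35/68.43)
alpha = 0.8398

0.8398


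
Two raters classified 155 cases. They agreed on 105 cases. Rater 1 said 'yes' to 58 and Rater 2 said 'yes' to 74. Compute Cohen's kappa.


P_o = 105/155 = 0.677419
P_e = (58*74 + 97*81) / 24025 = 0.505682
kappa = (P_o - P_e) / (1 - P_e)
kappa = (0.677419 - 0.505682) / (1 - 0.505682)
kappa = 0.3474

0.3474


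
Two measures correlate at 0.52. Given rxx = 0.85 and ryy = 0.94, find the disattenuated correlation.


r_corrected = rxy / sqrt(rxx * ryy)
= 0.52 / sqrt(0.85 * 0.94)
= 0.52 / sqrt(0.799)
= 0.52 / 0.893868
r_corrected = 0.5817

0.5817


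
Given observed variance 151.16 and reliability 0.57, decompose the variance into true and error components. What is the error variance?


var_true = rxx * var_obs = 0.57 * 151.16 = 86.1612
var_error = var_obs - var_true
var_error = 151.16 - 86.1612
var_error = 64.9988

64.9988


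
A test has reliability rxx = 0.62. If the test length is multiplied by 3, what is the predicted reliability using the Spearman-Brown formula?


r_new = (n * rxx) / (1 + (n-1) * rxx)
r_new = (3 * 0.62) / (1 + 2 * 0.62)
r_new = 1.86 / 2.24
r_new = 0.8304

0.8304


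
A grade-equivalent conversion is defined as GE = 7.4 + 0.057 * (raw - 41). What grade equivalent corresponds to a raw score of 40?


raw - median = 40 - 41 = -1
slope * diff = 0.057 * -1 = -0.057
GE = 7.4 + -0.057
GE = 7.343

7.343


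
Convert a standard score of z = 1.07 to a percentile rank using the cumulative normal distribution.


CDF(z) = 0.5 * (1 + erf(z/sqrt(2)))
erf(0.7566) = 0.7154
CDF = 0.8577
Percentile rank = 0.8577 * 100 = 85.77

85.77


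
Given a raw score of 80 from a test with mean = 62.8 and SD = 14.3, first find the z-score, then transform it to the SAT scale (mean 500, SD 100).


z = (X - mean) / SD = (80 - 62.8) / 14.3
z = 17.2 / 14.3
z = 1.2028
SAT-scale = SAT = 500 + 100z
Carry z at full precision (z = 17.2 / 14.3) into the conversion:
SAT-scale = 500 + 100 * (17.2 / 14.3) = 500 + 1720 / 14.3
SAT-scale = 500 + 120.2797
SAT-scale = 620.2797

620.2797


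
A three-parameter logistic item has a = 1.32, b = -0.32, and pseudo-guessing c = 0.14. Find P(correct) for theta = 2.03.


logit = 1.32*(2.03 - -0.32) = 3.102
P* = 1/(1 + exp(-3.102)) = 0.957
P = 0.14 + (1 - 0.14) * 0.957
P = 0.963

0.963


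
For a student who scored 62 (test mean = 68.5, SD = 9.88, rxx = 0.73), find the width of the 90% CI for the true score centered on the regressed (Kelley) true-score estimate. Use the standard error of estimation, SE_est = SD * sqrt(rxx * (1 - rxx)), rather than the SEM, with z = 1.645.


True score estimate = 0.73*62 + 0.27*68.5 = 63.755
SE_est = SD * sqrt(rxx * (1 - rxx)) = 9.88 * sqrt(0.73 * 0.27) = 9.88 * sqrt(0.1971) = 4.386319
CI = T_est +/- z * SE_est, so width = 2 * z * SE_est = 2 * 1.645 * 4.386319
Width = 14.431

14.431


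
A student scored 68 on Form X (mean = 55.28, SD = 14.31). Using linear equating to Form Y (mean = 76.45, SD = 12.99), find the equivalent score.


slope = SD_Y / SD_X = 12.99 / 14.31 ~ 0.9078
intercept = mean_Y - slope * mean_X = 76.45 - (12.99 / 14.31) * 55.28 ~ 26.2692
Y = slope * X + intercept. To avoid rounding drift from the rounded slope/intercept, evaluate the equivalent form Y = mean_Y + SD_Y * (X - mean_X) / SD_X at full precision:
Y = 76.45 + 12.99 * (68 - 55.28) / 14.31
Y = 76.45 + 12.99 * 12.72 / 14.31
Y = 76.45 + 165.2328 / 14.31
Y = 76.45 + 11.5467
Y = 87.9967

87.9967


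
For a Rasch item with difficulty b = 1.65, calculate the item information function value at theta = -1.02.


P = 1/(1+exp(-(-1.02-1.65))) = 0.0648
I = P*(1-P) = 0.0648 * 0.9352
I = 0.0606

0.0606


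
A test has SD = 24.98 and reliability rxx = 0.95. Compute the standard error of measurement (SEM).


SEM = SD * sqrt(1 - rxx)
SEM = 24.98 * sqrt(1 - 0.95)
SEM = 24.98 * sqrt(0.05) = 24.98 * 0.223607
SEM = 5.5857

5.5857


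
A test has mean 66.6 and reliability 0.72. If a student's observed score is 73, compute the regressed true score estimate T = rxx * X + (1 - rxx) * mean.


T_est = rxx * X + (1 - rxx) * mean
T_est = 0.72 * 73 + 0.28 * 66.6
T_est = 52.56 + 18.648
T_est = 71.208

71.208


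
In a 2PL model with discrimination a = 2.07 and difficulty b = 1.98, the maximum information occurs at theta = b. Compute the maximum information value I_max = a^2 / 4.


For 2PL, max info at theta = b = 1.98
I_max = a^2 / 4 = 2.07^2 / 4
= 4.2849 / 4
I_max = 1.0712

1.0712


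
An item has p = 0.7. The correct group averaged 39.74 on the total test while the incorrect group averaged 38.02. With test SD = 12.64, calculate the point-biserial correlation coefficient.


q = 1 - p = 0.3
rpb = ((M1 - M0) / SD) * sqrt(p * q)
rpb = ((39.74 - 38.02) / 12.64) * sqrt(0.7 * 0.3)
rpb = 0.0624

0.0624


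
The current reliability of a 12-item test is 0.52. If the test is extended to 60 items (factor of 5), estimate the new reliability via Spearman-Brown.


r_new = (n * rxx) / (1 + (n-1) * rxx)
r_new = (5 * 0.52) / (1 + 4 * 0.52)
r_new = 2.6 / 3.08
r_new = 0.8442

0.8442


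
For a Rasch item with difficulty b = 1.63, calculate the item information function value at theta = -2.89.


P = 1/(1+exp(-(-2.89-1.63))) = 0.0108
I = P*(1-P) = 0.0108 * 0.9892
I = 0.0107

0.0107


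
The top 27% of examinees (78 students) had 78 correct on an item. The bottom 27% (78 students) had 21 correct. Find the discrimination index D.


p_upper = 78/78 = 1.0
p_lower = 21/78 = 0.2692
D = 1.0 - 0.2692 = 0.7308

0.7308


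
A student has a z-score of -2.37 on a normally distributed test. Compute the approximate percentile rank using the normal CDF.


CDF(z) = 0.5 * (1 + erf(z/sqrt(2)))
erf(-1.6758) = -0.9822
CDF = 0.0089
Percentile rank = 0.0089 * 100 = 0.89

0.89


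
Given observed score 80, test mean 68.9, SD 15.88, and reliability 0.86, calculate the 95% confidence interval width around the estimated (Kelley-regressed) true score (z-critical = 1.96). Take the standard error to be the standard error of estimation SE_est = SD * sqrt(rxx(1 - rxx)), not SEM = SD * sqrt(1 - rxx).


True score estimate = 0.86*80 + 0.14*68.9 = 78.446
SE_est = SD * sqrt(rxx * (1 - rxx)) = 15.88 * sqrt(0.86 * 0.14) = 15.88 * sqrt(0.1204) = 5.510154
CI = T_est +/- z * SE_est, so width = 2 * z * SE_est = 2 * 1.96 * 5.510154
Width = 21.5998

21.5998


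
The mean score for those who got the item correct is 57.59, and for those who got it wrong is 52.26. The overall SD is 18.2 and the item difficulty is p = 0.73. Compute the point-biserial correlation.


q = 1 - p = 0.27
rpb = ((M1 - M0) / SD) * sqrt(p * q)
rpb = ((57.59 - 52.26) / 18.2) * sqrt(0.73 * 0.27)
rpb = 0.13

0.13


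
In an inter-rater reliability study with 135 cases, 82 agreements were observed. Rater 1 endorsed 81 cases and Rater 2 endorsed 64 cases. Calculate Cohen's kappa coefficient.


P_o = 82/135 = 0.607407
P_e = (81*64 + 54*71) / 18225 = 0.494815
kappa = (P_o - P_e) / (1 - P_e)
kappa = (0.607407 - 0.494815) / (1 - 0.494815)
kappa = 0.2229

0.2229


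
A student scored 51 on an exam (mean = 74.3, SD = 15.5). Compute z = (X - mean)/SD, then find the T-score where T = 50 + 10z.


z = (X - mean) / SD = (51 - 74.3) / 15.5
z = -23.3 / 15.5
z = -1.5032
T-score = T = 50 + 10z
Carry z at full precision (z = -23.3 / 15.5) into the conversion:
T-score = 50 + 10 * (-23.3 / 15.5) = 50 + -233 / 15.5
T-score = 50 + -15.0323
T-score = 34.9677

34.9677


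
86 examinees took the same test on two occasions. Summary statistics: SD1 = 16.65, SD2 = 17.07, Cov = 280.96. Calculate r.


r = cov(X,Y) / (SD_X * SD_Y)
r = 280.96 / (16.65 * 17.07)
r = 280.96 / 284.2155
r = 0.9885

0.9885


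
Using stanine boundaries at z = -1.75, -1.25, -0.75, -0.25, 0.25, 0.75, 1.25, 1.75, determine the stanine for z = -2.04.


Stanine boundaries: [-1.75, -1.25, -0.75, -0.25, 0.25, 0.75, 1.25, 1.75]
z = -2.04
Check each boundary:
  z < -1.75
  z < -1.25
  z < -0.75
  z < -0.25
  z < 0.25
  z < 0.75
  z < 1.25
  z < 1.75
Highest qualifying boundary gives stanine = 1

1


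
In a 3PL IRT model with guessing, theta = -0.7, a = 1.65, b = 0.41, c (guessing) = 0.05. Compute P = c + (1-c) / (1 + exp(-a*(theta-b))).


logit = 1.65*(-0.7 - 0.41) = -1.8315
P* = 1/(1 + exp(--1.8315)) = 0.1381
P = 0.05 + (1 - 0.05) * 0.1381
P = 0.1812

0.1812


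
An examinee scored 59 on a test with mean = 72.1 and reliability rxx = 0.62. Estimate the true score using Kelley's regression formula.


T_est = rxx * X + (1 - rxx) * mean
T_est = 0.62 * 59 + 0.38 * 72.1
T_est = 36.58 + 27.398
T_est = 63.978

63.978


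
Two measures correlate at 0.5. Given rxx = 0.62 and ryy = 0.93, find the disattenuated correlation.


r_corrected = rxy / sqrt(rxx * ryy)
= 0.5 / sqrt(0.62 * 0.93)
= 0.5 / sqrt(0.5766)
= 0.5 / 0.759342
r_corrected = 0.6585

0.6585


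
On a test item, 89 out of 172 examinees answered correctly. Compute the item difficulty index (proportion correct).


Item difficulty p = number correct / total examinees
p = 89 / 172
p = 0.5174

0.5174


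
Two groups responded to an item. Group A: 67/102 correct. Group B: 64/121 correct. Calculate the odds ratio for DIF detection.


Odds_A = 67/35 = 1.9143
Odds_B = 64/57 = 1.1228
OR = Odds_A / Odds_B = 1.9143 / 1.1228
Exactly, OR = (67 * 57) / (35 * 64) = 3819 / 2240
OR = 1.7049

1.7049


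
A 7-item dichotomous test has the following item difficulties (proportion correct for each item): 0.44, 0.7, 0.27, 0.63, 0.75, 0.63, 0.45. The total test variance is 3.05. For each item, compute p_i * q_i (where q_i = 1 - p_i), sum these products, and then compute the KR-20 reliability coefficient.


For each item, compute p_i * q_i:
  Item 1: 0.44 * 0.56 = 0.2464
  Item 2: 0.7 * 0.3 = 0.21
  Item 3: 0.27 * 0.73 = 0.1971
  Item 4: 0.63 * 0.37 = 0.2331
  Item 5: 0.75 * 0.25 = 0.1875
  Item 6: 0.63 * 0.37 = 0.2331
  Item 7: 0.45 * 0.55 = 0.2475
Sum(p_i * q_i) = 0.2464 + 0.21 + 0.1971 + 0.2331 + 0.1875 + 0.2331 + 0.2475 = 1.5547
KR-20 = (k/(k-1)) * (1 - Sum(p_i*q_i) / Var_total)
= (7/6) * (1 - 1.5547/3.05)
= 1.1667 * 0.4903
KR-20 = 0.572

0.572


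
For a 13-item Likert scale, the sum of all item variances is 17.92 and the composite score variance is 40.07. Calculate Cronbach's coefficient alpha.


alpha = (k/(k-1)) * (1 - sum(si^2)/s_total^2)
= (13/12) * (1 - 17.92/40.07)
alpha = 0.5988

0.5988


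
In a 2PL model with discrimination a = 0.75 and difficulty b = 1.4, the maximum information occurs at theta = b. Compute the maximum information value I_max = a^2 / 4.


For 2PL, max info at theta = b = 1.4
I_max = a^2 / 4 = 0.75^2 / 4
= 0.5625 / 4
I_max = 0.1406

0.1406


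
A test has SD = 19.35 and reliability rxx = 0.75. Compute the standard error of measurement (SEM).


SEM = SD * sqrt(1 - rxx)
SEM = 19.35 * sqrt(1 - 0.75)
SEM = 19.35 * sqrt(0.25) = 19.35 * 0.5
SEM = 9.675

9.675


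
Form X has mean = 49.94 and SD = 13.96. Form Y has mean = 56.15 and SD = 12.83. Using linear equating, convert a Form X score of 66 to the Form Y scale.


slope = SD_Y / SD_X = 12.83 / 13.96 ~ 0.9191
intercept = mean_Y - slope * mean_X = 56.15 - (12.83 / 13.96) * 49.94 ~ 10.2524
Y = slope * X + intercept. To avoid rounding drift from the rounded slope/intercept, evaluate the equivalent form Y = mean_Y + SD_Y * (X - mean_X) / SD_X at full precision:
Y = 56.15 + 12.83 * (66 - 49.94) / 13.96
Y = 56.15 + 12.83 * 16.06 / 13.96
Y = 56.15 + 206.0498 / 13.96
Y = 56.15 + 14.76
Y = 70.91

70.91


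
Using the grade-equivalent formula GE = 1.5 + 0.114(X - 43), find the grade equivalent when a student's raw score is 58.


raw - median = 58 - 43 = 15
slope * diff = 0.114 * 15 = 1.71
GE = 1.5 + 1.71
GE = 3.21

3.21


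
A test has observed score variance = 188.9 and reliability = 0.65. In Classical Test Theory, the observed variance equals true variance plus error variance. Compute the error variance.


var_true = rxx * var_obs = 0.65 * 188.9 = 122.785
var_error = var_obs - var_true
var_error = 188.9 - 122.785
var_error = 66.115

66.115


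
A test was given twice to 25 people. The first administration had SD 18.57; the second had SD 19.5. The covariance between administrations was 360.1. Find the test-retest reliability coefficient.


r = cov(X,Y) / (SD_X * SD_Y)
r = 360.1 / (18.57 * 19.5)
r = 360.1 / 362.115
r = 0.9944

0.9944


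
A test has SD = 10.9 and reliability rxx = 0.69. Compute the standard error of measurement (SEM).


SEM = SD * sqrt(1 - rxx)
SEM = 10.9 * sqrt(1 - 0.69)
SEM = 10.9 * sqrt(0.31) = 10.9 * 0.556776
SEM = 6.0689

6.0689


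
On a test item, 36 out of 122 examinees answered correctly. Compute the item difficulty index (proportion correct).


Item difficulty p = number correct / total examinees
p = 36 / 122
p = 0.2951

0.2951


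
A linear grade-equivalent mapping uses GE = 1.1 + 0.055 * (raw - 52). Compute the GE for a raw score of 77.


raw - median = 77 - 52 = 25
slope * diff = 0.055 * 25 = 1.375
GE = 1.1 + 1.375
GE = 2.475

2.475


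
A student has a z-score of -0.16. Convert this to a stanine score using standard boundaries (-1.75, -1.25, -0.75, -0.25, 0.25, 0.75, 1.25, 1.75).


Stanine boundaries: [-1.75, -1.25, -0.75, -0.25, 0.25, 0.75, 1.25, 1.75]
z = -0.16
Check each boundary:
  z >= -1.75 -> could be stanine 2
  z >= -1.25 -> could be stanine 3
  z >= -0.75 -> could be stanine 4
  z >= -0.25 -> could be stanine 5
  z < 0.25
  z < 0.75
  z < 1.25
  z < 1.75
Highest qualifying boundary gives stanine = 5

5


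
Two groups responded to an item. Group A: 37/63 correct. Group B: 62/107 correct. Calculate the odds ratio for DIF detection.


Odds_A = 37/26 = 1.4231
Odds_B = 62/45 = 1.3778
OR = Odds_A / Odds_B = 1.4231 / 1.3778
Exactly, OR = (37 * 45) / (26 * 62) = 1665 / 1612
OR = 1.0329

1.0329


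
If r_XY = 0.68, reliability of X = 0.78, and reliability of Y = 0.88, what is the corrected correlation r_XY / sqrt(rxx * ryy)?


r_corrected = rxy / sqrt(rxx * ryy)
= 0.68 / sqrt(0.78 * 0.88)
= 0.68 / sqrt(0.6864)
= 0.68 / 0.828493
r_corrected = 0.8208

0.8208


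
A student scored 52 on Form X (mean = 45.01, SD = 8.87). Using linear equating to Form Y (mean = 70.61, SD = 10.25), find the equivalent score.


slope = SD_Y / SD_X = 10.25 / 8.87 ~ 1.1556
intercept = mean_Y - slope * mean_X = 70.61 - (10.25 / 8.87) * 45.01 ~ 18.5973
Y = slope * X + intercept. To avoid rounding drift from the rounded slope/intercept, evaluate the equivalent form Y = mean_Y + SD_Y * (X - mean_X) / SD_X at full precision:
Y = 70.61 + 10.25 * (52 - 45.01) / 8.87
Y = 70.61 + 10.25 * 6.99 / 8.87
Y = 70.61 + 71.6475 / 8.87
Y = 70.61 + 8.0775
Y = 78.6875

78.6875


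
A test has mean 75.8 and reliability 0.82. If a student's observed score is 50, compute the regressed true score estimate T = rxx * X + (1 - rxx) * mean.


T_est = rxx * X + (1 - rxx) * mean
T_est = 0.82 * 50 + 0.18 * 75.8
T_est = 41.0 + 13.644
T_est = 54.644

54.644


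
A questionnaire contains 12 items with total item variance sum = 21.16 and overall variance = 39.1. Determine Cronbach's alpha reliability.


alpha = (k/(k-1)) * (1 - sum(si^2)/s_total^2)
= (12/11) * (1 - 21.16/39.1)
alpha = 0.5005

0.5005


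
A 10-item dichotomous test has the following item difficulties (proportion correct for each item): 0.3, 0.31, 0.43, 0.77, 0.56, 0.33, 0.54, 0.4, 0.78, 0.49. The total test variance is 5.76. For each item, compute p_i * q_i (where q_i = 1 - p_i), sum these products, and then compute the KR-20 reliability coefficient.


For each item, compute p_i * q_i:
  Item 1: 0.3 * 0.7 = 0.21
  Item 2: 0.31 * 0.69 = 0.2139
  Item 3: 0.43 * 0.57 = 0.2451
  Item 4: 0.77 * 0.23 = 0.1771
  Item 5: 0.56 * 0.44 = 0.2464
  Item 6: 0.33 * 0.67 = 0.2211
  Item 7: 0.54 * 0.46 = 0.2484
  Item 8: 0.4 * 0.6 = 0.24
  Item 9: 0.78 * 0.22 = 0.1716
  Item 10: 0.49 * 0.51 = 0.2499
Sum(p_i * q_i) = 0.21 + 0.2139 + 0.2451 + 0.1771 + 0.2464 + 0.2211 + 0.2484 + 0.24 + 0.1716 + 0.2499 = 2.2235
KR-20 = (k/(k-1)) * (1 - Sum(p_i*q_i) / Var_total)
= (10/9) * (1 - 2.2235/5.76)
= 1.1111 * 0.614
KR-20 = 0.6822

0.6822


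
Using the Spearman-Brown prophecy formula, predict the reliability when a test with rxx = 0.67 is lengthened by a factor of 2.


r_new = (n * rxx) / (1 + (n-1) * rxx)
r_new = (2 * 0.67) / (1 + 1 * 0.67)
r_new = 1.34 / 1.67
r_new = 0.8024

0.8024


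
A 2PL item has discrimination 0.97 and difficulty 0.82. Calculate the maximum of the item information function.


For 2PL, max info at theta = b = 0.82
I_max = a^2 / 4 = 0.97^2 / 4
= 0.9409 / 4
I_max = 0.2352

0.2352


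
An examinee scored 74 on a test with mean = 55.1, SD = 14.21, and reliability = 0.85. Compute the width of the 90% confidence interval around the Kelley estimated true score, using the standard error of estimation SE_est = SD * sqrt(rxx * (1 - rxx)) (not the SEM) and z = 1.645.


True score estimate = 0.85*74 + 0.15*55.1 = 71.165
SE_est = SD * sqrt(rxx * (1 - rxx)) = 14.21 * sqrt(0.85 * 0.15) = 14.21 * sqrt(0.1275) = 5.073985
CI = T_est +/- z * SE_est, so width = 2 * z * SE_est = 2 * 1.645 * 5.073985
Width = 16.6934

16.6934


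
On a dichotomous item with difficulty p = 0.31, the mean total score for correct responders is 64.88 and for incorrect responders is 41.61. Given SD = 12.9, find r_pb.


q = 1 - p = 0.69
rpb = ((M1 - M0) / SD) * sqrt(p * q)
rpb = ((64.88 - 41.61) / 12.9) * sqrt(0.31 * 0.69)
rpb = 0.8343

0.8343


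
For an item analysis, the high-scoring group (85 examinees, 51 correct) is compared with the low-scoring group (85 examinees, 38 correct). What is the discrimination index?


p_upper = 51/85 = 0.6
p_lower = 38/85 = 0.4471
D = 0.6 - 0.4471 = 0.1529

0.1529


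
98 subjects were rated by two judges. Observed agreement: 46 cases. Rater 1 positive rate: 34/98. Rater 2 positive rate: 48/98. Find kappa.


P_o = 46/98 = 0.469388
P_e = (34*48 + 64*50) / 9604 = 0.503124
kappa = (P_o - P_e) / (1 - P_e)
kappa = (0.469388 - 0.503124) / (1 - 0.503124)
kappa = -0.0679

-0.0679


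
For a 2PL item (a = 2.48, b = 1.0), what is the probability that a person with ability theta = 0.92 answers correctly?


a*(theta - b) = 2.48 * (0.92 - 1.0) = -0.1984
exp(--0.1984) = 1.2195
P = 1 / (1 + 1.2195)
P = 0.4506

0.4506


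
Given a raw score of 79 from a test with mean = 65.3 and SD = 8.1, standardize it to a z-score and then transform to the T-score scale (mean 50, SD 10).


z = (X - mean) / SD = (79 - 65.3) / 8.1
z = 13.7 / 8.1
z = 1.6914
T-score = T = 50 + 10z
Carry z at full precision (z = 13.7 / 8.1) into the conversion:
T-score = 50 + 10 * (13.7 / 8.1) = 50 + 137 / 8.1
T-score = 50 + 16.9136
T-score = 66.9136

66.9136


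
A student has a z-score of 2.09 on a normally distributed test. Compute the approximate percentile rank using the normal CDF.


CDF(z) = 0.5 * (1 + erf(z/sqrt(2)))
erf(1.4779) = 0.9634
CDF = 0.9817
Percentile rank = 0.9817 * 100 = 98.17

98.17


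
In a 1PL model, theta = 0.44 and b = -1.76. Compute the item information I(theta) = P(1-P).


P = 1/(1+exp(-(0.44--1.76))) = 0.9002
I = P*(1-P) = 0.9002 * 0.0998
I = 0.0898

0.0898


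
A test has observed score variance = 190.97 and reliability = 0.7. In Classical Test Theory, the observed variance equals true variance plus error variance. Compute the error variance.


var_true = rxx * var_obs = 0.7 * 190.97 = 133.679
var_error = var_obs - var_true
var_error = 190.97 - 133.679
var_error = 57.291

57.291


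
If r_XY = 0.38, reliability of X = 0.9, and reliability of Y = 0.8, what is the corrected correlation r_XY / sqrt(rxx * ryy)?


r_corrected = rxy / sqrt(rxx * ryy)
= 0.38 / sqrt(0.9 * 0.8)
= 0.38 / sqrt(0.72)
= 0.38 / 0.848528
r_corrected = 0.4478

0.4478


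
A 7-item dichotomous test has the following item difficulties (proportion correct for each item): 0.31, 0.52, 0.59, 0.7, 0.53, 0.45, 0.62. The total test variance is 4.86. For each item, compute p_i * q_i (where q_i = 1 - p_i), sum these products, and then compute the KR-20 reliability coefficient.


For each item, compute p_i * q_i:
  Item 1: 0.31 * 0.69 = 0.2139
  Item 2: 0.52 * 0.48 = 0.2496
  Item 3: 0.59 * 0.41 = 0.2419
  Item 4: 0.7 * 0.3 = 0.21
  Item 5: 0.53 * 0.47 = 0.2491
  Item 6: 0.45 * 0.55 = 0.2475
  Item 7: 0.62 * 0.38 = 0.2356
Sum(p_i * q_i) = 0.2139 + 0.2496 + 0.2419 + 0.21 + 0.2491 + 0.2475 + 0.2356 = 1.6476
KR-20 = (k/(k-1)) * (1 - Sum(p_i*q_i) / Var_total)
= (7/6) * (1 - 1.6476/4.86)
= 1.1667 * 0.661
KR-20 = 0.7712

0.7712


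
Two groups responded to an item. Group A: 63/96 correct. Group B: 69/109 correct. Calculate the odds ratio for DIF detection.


Odds_A = 63/33 = 1.9091
Odds_B = 69/40 = 1.725
OR = Odds_A / Odds_B = 1.9091 / 1.725
Exactly, OR = (63 * 40) / (33 * 69) = 2520 / 2277
OR = 1.1067

1.1067


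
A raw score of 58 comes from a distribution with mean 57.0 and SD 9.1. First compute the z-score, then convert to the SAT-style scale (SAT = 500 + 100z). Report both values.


z = (X - mean) / SD = (58 - 57.0) / 9.1
z = 1.0 / 9.1
z = 0.1099
SAT-scale = SAT = 500 + 100z
Carry z at full precision (z = 1.0 / 9.1) into the conversion:
SAT-scale = 500 + 100 * (1.0 / 9.1) = 500 + 100 / 9.1
SAT-scale = 500 + 10.989
SAT-scale = 510.989

510.989


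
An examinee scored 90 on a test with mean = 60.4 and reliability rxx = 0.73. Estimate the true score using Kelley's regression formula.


T_est = rxx * X + (1 - rxx) * mean
T_est = 0.73 * 90 + 0.27 * 60.4
T_est = 65.7 + 16.308
T_est = 82.008

82.008


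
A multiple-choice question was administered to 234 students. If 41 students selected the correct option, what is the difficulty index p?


Item difficulty p = number correct / total examinees
p = 41 / 234
p = 0.1752

0.1752


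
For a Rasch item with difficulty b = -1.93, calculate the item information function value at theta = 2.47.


P = 1/(1+exp(-(2.47--1.93))) = 0.9879
I = P*(1-P) = 0.9879 * 0.0121
I = 0.012

0.012


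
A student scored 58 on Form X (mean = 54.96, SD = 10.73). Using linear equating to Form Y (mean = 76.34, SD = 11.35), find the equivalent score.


slope = SD_Y / SD_X = 11.35 / 10.73 ~ 1.0578
intercept = mean_Y - slope * mean_X = 76.34 - (11.35 / 10.73) * 54.96 ~ 18.2043
Y = slope * X + intercept. To avoid rounding drift from the rounded slope/intercept, evaluate the equivalent form Y = mean_Y + SD_Y * (X - mean_X) / SD_X at full precision:
Y = 76.34 + 11.35 * (58 - 54.96) / 10.73
Y = 76.34 + 11.35 * 3.04 / 10.73
Y = 76.34 + 34.504 / 10.73
Y = 76.34 + 3.2157
Y = 79.5557

79.5557
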